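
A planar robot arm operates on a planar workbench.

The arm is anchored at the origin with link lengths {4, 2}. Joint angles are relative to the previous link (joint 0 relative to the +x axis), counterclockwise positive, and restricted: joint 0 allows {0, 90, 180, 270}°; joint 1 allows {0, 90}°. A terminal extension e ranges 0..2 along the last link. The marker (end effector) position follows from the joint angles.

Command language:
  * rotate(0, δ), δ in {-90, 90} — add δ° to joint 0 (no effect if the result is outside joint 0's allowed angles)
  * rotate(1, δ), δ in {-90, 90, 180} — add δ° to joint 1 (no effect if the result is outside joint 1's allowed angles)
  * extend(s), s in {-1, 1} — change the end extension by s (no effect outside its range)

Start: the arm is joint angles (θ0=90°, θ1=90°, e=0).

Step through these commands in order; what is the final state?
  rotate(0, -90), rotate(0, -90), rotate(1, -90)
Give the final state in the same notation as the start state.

start: joint angles (θ0=90°, θ1=90°, e=0)
t=1 rotate(0, -90) ⇒ joint angles (θ0=0°, θ1=90°, e=0)
t=2 rotate(0, -90) ⇒ joint angles (θ0=270°, θ1=90°, e=0)
t=3 rotate(1, -90) ⇒ joint angles (θ0=270°, θ1=0°, e=0)

joint angles (θ0=270°, θ1=0°, e=0)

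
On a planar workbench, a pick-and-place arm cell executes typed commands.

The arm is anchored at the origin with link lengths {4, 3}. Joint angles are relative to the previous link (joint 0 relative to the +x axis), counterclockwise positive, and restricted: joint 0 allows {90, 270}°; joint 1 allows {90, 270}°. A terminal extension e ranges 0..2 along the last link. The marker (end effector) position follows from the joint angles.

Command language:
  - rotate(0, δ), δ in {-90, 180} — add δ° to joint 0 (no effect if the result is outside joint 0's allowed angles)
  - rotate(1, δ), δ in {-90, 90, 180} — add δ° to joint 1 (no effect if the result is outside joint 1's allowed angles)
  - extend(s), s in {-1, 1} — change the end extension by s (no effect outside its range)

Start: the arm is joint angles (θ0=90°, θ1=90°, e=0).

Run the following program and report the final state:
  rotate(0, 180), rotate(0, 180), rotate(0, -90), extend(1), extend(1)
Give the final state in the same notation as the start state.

joint angles (θ0=90°, θ1=90°, e=2)

begin: joint angles (θ0=90°, θ1=90°, e=0)
t=1 rotate(0, 180) ⇒ joint angles (θ0=270°, θ1=90°, e=0)
t=2 rotate(0, 180) ⇒ joint angles (θ0=90°, θ1=90°, e=0)
t=3 rotate(0, -90) ⇒ joint angles (θ0=90°, θ1=90°, e=0)
t=4 extend(1) ⇒ joint angles (θ0=90°, θ1=90°, e=1)
t=5 extend(1) ⇒ joint angles (θ0=90°, θ1=90°, e=2)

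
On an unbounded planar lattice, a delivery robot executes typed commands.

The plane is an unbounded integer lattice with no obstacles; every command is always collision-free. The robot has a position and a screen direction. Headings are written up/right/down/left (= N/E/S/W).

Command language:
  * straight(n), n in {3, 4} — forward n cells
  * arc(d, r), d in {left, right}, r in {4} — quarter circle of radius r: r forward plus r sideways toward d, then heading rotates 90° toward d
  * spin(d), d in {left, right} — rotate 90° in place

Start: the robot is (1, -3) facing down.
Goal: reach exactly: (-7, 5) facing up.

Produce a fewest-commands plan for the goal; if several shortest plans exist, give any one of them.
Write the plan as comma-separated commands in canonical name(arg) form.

spin(right), straight(4), arc(right, 4), straight(4)

from: (1, -3) facing down
t=1 spin(right) ⇒ (1, -3) facing left
t=2 straight(4) ⇒ (-3, -3) facing left
t=3 arc(right, 4) ⇒ (-7, 1) facing up
t=4 straight(4) ⇒ (-7, 5) facing up
no 3-step plan works, so 4 is optimal.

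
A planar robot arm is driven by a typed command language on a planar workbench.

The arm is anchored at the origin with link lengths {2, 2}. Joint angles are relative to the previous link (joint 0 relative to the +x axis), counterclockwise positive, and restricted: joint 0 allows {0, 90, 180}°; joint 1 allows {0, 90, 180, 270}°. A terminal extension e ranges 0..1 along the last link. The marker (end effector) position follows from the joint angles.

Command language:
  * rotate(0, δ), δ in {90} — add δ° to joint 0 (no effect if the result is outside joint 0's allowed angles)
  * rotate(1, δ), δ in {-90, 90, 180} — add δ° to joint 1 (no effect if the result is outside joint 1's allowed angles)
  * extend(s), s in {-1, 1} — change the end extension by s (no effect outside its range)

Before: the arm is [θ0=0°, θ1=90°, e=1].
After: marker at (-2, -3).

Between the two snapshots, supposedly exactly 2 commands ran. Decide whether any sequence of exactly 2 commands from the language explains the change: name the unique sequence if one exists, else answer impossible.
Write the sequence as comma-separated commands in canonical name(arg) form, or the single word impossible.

start: [θ0=0°, θ1=90°, e=1]
t=1 rotate(0, 90) ⇒ [θ0=90°, θ1=90°, e=1]
t=2 rotate(0, 90) ⇒ [θ0=180°, θ1=90°, e=1]
uniquely the one of 36 2-step routes that fits.

rotate(0, 90), rotate(0, 90)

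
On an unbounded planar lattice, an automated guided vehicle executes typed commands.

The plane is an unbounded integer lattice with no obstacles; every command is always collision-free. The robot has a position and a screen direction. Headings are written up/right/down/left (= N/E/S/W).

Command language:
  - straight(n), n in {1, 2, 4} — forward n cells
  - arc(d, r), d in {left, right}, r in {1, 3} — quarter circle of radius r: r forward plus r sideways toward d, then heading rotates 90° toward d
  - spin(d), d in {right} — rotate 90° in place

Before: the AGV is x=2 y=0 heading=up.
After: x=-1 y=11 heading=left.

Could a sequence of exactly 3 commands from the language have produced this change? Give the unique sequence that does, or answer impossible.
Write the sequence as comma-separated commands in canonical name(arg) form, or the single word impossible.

key: position moved to (-1,11) AND the heading swung to W — translation plus rotation needed
t0: x=2 y=0 heading=up
1. straight(4) → x=2 y=4 heading=up
2. straight(4) → x=2 y=8 heading=up
3. arc(left, 3) → x=-1 y=11 heading=left
uniquely the one of 512 3-step routes that fits.

straight(4), straight(4), arc(left, 3)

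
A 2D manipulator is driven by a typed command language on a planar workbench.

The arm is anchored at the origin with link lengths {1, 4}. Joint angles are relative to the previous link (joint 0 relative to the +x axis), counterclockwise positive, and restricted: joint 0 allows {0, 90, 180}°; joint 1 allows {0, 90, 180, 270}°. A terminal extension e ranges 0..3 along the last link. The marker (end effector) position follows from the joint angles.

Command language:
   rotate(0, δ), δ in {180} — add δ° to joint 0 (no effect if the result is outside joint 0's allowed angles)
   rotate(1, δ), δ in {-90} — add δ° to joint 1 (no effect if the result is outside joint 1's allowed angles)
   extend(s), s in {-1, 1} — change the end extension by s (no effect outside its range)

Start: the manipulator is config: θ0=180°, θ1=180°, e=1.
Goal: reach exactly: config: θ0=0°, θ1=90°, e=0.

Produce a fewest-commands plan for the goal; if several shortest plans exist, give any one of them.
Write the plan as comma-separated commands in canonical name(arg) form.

extend(-1), rotate(1, -90), rotate(0, 180)

from: config: θ0=180°, θ1=180°, e=1
step 1 (extend(-1)): config: θ0=180°, θ1=180°, e=0
step 2 (rotate(1, -90)): config: θ0=180°, θ1=90°, e=0
step 3 (rotate(0, 180)): config: θ0=0°, θ1=90°, e=0
nothing shorter than 3 reaches the goal.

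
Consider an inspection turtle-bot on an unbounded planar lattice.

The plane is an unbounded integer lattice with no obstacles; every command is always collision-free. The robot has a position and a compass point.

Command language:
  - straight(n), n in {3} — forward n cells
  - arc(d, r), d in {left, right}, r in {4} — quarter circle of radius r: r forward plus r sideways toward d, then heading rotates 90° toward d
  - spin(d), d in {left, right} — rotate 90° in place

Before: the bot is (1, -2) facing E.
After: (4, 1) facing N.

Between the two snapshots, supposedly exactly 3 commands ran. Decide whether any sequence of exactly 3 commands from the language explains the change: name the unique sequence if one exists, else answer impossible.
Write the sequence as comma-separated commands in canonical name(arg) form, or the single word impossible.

key: position moved to (4,1) AND the heading swung to N — translation plus rotation needed
start: (1, -2) facing E
[1] after straight(3): (4, -2) facing E
[2] after spin(left): (4, -2) facing N
[3] after straight(3): (4, 1) facing N
all 125 alternatives checked — unique.

straight(3), spin(left), straight(3)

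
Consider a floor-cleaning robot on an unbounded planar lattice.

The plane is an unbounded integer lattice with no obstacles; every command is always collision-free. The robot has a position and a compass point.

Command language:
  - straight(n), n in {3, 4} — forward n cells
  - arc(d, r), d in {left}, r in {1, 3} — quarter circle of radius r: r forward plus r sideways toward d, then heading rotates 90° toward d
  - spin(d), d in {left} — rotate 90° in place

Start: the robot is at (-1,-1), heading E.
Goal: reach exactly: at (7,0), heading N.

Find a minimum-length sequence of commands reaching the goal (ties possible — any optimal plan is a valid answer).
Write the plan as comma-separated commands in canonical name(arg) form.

straight(4), straight(3), arc(left, 1)

begin: at (-1,-1), heading E
1. straight(4) → at (3,-1), heading E
2. straight(3) → at (6,-1), heading E
3. arc(left, 1) → at (7,0), heading N
nothing shorter than 3 reaches the goal.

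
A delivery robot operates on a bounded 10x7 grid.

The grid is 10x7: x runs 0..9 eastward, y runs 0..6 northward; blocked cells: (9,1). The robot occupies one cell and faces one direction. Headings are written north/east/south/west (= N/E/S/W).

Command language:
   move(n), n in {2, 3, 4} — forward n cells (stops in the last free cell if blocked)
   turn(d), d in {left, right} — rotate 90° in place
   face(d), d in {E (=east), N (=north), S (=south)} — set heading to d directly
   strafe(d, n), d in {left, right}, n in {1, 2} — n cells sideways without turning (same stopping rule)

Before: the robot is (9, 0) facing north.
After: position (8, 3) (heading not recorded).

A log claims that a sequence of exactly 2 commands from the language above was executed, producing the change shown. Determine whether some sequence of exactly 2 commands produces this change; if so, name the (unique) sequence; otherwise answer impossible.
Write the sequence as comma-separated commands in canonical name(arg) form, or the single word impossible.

key: running move(3) before strafe(left, 1) would end elsewhere — order is forced
t0: (9, 0) facing north
1. strafe(left, 1) → (8, 0) facing north
2. move(3) → (8, 3) facing north
uniquely the one of 144 2-step routes that fits.

strafe(left, 1), move(3)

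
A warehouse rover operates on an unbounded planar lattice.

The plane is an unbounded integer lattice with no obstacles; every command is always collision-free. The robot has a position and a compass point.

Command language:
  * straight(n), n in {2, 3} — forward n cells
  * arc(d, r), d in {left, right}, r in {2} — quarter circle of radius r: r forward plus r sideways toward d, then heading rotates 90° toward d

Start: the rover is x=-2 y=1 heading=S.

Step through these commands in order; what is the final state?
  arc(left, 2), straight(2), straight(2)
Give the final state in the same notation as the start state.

x=4 y=-1 heading=E

from: x=-2 y=1 heading=S
t=1 arc(left, 2) ⇒ x=0 y=-1 heading=E
t=2 straight(2) ⇒ x=2 y=-1 heading=E
t=3 straight(2) ⇒ x=4 y=-1 heading=E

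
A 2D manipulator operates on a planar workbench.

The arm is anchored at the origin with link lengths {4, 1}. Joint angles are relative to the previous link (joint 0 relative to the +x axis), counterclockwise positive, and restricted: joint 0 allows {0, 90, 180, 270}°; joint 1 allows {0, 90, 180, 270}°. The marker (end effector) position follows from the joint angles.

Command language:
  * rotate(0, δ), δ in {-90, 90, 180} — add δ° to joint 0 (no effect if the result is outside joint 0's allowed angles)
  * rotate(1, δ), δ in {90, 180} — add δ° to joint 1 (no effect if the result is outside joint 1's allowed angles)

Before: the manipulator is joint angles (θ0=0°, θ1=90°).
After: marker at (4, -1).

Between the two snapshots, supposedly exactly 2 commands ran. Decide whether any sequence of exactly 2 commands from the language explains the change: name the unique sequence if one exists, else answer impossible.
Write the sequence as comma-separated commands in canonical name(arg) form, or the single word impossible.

rotate(1, 90), rotate(1, 90)

start: joint angles (θ0=0°, θ1=90°)
step 1 (rotate(1, 90)): joint angles (θ0=0°, θ1=180°)
step 2 (rotate(1, 90)): joint angles (θ0=0°, θ1=270°)
no rival 2-sequence matches.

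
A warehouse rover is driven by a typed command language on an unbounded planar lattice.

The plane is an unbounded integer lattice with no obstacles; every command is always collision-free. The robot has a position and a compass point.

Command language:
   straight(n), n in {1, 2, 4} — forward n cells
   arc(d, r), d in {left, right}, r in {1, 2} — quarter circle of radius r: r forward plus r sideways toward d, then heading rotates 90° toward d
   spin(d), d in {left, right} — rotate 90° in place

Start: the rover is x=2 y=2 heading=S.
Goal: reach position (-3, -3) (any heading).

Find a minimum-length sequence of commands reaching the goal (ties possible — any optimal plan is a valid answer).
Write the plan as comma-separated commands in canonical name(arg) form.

initial: x=2 y=2 heading=S
1. arc(right, 2) → x=0 y=0 heading=W
2. arc(left, 2) → x=-2 y=-2 heading=S
3. arc(right, 1) → x=-3 y=-3 heading=W
nothing shorter than 3 reaches the goal.

arc(right, 2), arc(left, 2), arc(right, 1)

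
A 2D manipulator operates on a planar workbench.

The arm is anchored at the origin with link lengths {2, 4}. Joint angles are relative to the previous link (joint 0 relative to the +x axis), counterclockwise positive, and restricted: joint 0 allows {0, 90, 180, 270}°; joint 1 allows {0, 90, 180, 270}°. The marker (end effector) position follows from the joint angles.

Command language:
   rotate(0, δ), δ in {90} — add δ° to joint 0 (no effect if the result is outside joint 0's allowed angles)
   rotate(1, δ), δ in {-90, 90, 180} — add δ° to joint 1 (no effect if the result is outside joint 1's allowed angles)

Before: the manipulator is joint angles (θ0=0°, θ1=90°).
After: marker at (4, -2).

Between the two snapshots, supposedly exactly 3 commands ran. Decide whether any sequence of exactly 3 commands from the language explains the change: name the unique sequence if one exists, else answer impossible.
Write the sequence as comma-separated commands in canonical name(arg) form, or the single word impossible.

start: joint angles (θ0=0°, θ1=90°)
[1] after rotate(0, 90): joint angles (θ0=90°, θ1=90°)
[2] after rotate(0, 90): joint angles (θ0=180°, θ1=90°)
[3] after rotate(0, 90): joint angles (θ0=270°, θ1=90°)
all 64 alternatives checked — unique.

rotate(0, 90), rotate(0, 90), rotate(0, 90)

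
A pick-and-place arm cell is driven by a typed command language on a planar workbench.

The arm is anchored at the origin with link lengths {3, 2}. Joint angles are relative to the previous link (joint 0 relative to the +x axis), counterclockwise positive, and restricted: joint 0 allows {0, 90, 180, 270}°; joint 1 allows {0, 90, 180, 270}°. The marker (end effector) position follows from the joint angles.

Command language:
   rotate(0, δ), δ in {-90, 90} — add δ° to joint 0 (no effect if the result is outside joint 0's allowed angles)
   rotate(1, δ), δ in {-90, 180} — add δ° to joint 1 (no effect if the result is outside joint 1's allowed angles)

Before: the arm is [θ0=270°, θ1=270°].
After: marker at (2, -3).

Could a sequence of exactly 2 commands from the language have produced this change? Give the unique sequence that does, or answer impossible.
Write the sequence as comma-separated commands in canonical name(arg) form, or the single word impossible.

start: [θ0=270°, θ1=270°]
t=1 rotate(1, -90) ⇒ [θ0=270°, θ1=180°]
t=2 rotate(1, -90) ⇒ [θ0=270°, θ1=90°]
all 16 alternatives checked — unique.

rotate(1, -90), rotate(1, -90)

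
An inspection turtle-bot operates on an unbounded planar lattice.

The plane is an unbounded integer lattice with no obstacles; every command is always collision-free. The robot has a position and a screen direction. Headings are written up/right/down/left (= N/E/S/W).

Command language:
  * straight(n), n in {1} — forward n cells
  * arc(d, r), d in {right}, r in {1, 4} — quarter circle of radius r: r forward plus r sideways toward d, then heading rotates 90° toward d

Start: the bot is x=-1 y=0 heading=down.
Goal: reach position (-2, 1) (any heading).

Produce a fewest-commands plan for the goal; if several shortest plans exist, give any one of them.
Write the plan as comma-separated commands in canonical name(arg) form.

arc(right, 4), arc(right, 1), arc(right, 4)

t0: x=-1 y=0 heading=down
t=1 arc(right, 4) ⇒ x=-5 y=-4 heading=left
t=2 arc(right, 1) ⇒ x=-6 y=-3 heading=up
t=3 arc(right, 4) ⇒ x=-2 y=1 heading=right
minimal: 3 command(s), checked below 3.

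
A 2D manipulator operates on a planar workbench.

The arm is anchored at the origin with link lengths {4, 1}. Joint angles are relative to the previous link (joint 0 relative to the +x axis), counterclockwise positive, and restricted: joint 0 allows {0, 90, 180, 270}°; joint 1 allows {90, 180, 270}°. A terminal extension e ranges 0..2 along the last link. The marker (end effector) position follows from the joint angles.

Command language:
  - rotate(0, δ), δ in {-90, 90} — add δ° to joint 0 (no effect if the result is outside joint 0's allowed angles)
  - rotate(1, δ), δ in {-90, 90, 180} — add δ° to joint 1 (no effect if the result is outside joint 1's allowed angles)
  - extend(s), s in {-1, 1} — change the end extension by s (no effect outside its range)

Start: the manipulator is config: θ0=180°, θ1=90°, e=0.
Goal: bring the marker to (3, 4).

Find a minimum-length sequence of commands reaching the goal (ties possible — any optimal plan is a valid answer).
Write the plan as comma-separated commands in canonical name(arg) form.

initial: config: θ0=180°, θ1=90°, e=0
t=1 extend(1) ⇒ config: θ0=180°, θ1=90°, e=1
t=2 extend(1) ⇒ config: θ0=180°, θ1=90°, e=2
t=3 rotate(0, -90) ⇒ config: θ0=90°, θ1=90°, e=2
t=4 rotate(1, 180) ⇒ config: θ0=90°, θ1=270°, e=2
nothing shorter than 4 reaches the goal.

extend(1), extend(1), rotate(0, -90), rotate(1, 180)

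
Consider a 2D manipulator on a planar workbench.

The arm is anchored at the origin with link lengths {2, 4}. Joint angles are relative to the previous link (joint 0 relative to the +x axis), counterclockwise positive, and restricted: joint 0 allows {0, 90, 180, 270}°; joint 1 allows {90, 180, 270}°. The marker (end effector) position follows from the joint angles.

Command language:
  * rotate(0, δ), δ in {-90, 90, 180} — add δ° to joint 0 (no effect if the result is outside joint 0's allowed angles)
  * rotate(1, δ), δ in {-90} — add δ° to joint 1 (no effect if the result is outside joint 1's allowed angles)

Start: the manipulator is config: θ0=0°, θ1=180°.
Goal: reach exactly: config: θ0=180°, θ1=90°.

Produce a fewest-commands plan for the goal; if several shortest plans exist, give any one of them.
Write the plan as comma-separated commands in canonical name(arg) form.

rotate(0, 180), rotate(1, -90)

initial: config: θ0=0°, θ1=180°
[1] after rotate(0, 180): config: θ0=180°, θ1=180°
[2] after rotate(1, -90): config: θ0=180°, θ1=90°
minimal: 2 command(s), checked below 2.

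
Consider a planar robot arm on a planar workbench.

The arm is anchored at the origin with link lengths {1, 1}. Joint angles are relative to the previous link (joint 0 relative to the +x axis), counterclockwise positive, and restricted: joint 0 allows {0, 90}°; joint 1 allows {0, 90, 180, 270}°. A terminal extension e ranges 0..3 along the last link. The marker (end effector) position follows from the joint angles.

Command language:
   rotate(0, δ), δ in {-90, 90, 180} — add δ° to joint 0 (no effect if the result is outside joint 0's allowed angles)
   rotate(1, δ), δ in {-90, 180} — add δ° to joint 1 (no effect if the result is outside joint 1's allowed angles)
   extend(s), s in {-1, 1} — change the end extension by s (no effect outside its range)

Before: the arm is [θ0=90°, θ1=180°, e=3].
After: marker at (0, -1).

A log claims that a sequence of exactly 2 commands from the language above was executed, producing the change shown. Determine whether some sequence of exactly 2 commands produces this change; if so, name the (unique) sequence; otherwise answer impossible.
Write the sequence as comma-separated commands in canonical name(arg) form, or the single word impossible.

extend(-1), extend(-1)

from: [θ0=90°, θ1=180°, e=3]
step 1 (extend(-1)): [θ0=90°, θ1=180°, e=2]
step 2 (extend(-1)): [θ0=90°, θ1=180°, e=1]
uniquely the one of 49 2-step routes that fits.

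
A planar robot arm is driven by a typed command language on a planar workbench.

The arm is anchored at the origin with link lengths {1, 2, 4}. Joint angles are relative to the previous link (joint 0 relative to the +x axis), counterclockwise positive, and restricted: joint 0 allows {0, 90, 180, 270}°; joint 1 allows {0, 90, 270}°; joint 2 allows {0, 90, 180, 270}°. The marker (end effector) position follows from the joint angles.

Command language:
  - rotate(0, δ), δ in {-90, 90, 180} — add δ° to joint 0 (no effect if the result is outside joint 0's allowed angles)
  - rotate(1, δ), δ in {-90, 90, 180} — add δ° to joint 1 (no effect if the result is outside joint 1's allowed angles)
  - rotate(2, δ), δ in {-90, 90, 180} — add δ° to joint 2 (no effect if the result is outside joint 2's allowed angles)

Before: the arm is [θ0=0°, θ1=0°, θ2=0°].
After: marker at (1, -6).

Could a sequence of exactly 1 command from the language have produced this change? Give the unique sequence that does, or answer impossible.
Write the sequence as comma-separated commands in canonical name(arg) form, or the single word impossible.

t0: [θ0=0°, θ1=0°, θ2=0°]
1. rotate(1, -90) → [θ0=0°, θ1=270°, θ2=0°]
no other 1-command option fits: unique.

rotate(1, -90)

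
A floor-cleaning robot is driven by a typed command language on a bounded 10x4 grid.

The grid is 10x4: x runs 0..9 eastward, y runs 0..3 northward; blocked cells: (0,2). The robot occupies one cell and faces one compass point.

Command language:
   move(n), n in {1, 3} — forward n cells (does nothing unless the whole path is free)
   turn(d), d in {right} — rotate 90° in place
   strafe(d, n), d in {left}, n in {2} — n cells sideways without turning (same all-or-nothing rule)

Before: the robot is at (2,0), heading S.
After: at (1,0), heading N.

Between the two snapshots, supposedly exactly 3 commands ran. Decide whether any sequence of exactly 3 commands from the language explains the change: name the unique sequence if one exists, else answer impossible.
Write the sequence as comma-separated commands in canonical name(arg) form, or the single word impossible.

turn(right), move(1), turn(right)

key: position moved to (1,0) AND the heading swung to N — translation plus rotation needed
from: at (2,0), heading S
1. turn(right) → at (2,0), heading W
2. move(1) → at (1,0), heading W
3. turn(right) → at (1,0), heading N
uniquely the one of 64 3-step routes that fits.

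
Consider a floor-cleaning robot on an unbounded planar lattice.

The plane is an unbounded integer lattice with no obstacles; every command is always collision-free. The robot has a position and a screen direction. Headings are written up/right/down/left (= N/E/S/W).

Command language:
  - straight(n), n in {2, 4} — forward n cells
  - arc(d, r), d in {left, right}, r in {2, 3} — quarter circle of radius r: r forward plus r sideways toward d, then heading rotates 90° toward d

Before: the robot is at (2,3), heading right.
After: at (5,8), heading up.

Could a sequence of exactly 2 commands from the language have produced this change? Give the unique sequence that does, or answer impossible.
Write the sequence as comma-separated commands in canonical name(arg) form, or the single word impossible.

key: order matters: swapping arc(left, 3) and straight(2) lands elsewhere
t0: at (2,3), heading right
1. arc(left, 3) → at (5,6), heading up
2. straight(2) → at (5,8), heading up
no rival 2-sequence matches.

arc(left, 3), straight(2)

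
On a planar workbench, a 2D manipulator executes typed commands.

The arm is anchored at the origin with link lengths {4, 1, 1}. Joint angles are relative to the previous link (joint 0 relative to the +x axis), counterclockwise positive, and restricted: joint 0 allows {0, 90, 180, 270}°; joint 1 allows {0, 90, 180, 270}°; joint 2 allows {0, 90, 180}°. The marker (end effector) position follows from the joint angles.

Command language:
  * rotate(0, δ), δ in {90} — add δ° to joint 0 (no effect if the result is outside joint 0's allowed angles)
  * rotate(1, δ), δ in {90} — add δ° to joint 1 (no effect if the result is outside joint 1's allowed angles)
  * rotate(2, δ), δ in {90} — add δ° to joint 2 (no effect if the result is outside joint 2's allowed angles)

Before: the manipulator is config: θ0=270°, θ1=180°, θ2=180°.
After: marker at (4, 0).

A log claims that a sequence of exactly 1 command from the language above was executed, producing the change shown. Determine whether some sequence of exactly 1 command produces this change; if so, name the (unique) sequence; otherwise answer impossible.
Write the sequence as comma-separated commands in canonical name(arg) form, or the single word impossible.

rotate(0, 90)

from: config: θ0=270°, θ1=180°, θ2=180°
1. rotate(0, 90) → config: θ0=0°, θ1=180°, θ2=180°
no rival 1-sequence matches.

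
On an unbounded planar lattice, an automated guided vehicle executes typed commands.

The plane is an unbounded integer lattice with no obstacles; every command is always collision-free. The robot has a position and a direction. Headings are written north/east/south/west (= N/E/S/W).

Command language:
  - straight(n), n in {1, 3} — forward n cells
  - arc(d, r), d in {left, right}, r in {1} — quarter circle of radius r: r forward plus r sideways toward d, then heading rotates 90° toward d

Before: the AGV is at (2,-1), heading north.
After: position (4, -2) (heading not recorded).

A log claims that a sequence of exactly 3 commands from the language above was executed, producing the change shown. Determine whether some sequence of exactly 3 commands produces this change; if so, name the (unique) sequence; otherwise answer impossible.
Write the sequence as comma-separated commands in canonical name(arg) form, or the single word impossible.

key: running straight(1) before arc(right, 1) would end elsewhere — order is forced
initial: at (2,-1), heading north
[1] after arc(right, 1): at (3,0), heading east
[2] after arc(right, 1): at (4,-1), heading south
[3] after straight(1): at (4,-2), heading south
no other 3-command option fits: unique.

arc(right, 1), arc(right, 1), straight(1)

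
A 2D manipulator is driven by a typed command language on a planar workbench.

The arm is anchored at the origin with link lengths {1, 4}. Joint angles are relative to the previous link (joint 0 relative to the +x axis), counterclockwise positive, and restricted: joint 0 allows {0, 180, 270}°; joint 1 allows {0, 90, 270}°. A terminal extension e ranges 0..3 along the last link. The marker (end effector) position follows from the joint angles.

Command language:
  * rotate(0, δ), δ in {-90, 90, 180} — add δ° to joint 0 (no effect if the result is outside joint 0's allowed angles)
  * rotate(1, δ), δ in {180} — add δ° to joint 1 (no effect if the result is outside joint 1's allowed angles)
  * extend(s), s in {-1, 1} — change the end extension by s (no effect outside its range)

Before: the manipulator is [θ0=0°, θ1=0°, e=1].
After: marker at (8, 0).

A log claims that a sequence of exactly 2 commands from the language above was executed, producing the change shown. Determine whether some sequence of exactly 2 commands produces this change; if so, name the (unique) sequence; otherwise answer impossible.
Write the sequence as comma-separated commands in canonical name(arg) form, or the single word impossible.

extend(1), extend(1)

initial: [θ0=0°, θ1=0°, e=1]
t=1 extend(1) ⇒ [θ0=0°, θ1=0°, e=2]
t=2 extend(1) ⇒ [θ0=0°, θ1=0°, e=3]
no rival 2-sequence matches.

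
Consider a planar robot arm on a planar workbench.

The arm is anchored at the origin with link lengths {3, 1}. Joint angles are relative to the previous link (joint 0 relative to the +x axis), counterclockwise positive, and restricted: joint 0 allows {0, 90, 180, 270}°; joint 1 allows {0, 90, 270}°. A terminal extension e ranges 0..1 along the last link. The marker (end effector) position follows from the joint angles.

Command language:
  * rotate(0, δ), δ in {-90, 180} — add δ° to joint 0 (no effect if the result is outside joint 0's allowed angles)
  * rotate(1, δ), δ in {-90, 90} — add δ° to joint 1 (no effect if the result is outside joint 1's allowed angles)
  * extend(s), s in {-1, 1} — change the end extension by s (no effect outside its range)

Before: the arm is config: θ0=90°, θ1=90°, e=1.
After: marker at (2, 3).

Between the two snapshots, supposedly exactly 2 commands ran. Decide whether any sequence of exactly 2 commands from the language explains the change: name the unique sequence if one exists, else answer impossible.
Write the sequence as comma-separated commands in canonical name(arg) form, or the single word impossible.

rotate(1, -90), rotate(1, -90)

begin: config: θ0=90°, θ1=90°, e=1
step 1 (rotate(1, -90)): config: θ0=90°, θ1=0°, e=1
step 2 (rotate(1, -90)): config: θ0=90°, θ1=270°, e=1
uniquely the one of 36 2-step routes that fits.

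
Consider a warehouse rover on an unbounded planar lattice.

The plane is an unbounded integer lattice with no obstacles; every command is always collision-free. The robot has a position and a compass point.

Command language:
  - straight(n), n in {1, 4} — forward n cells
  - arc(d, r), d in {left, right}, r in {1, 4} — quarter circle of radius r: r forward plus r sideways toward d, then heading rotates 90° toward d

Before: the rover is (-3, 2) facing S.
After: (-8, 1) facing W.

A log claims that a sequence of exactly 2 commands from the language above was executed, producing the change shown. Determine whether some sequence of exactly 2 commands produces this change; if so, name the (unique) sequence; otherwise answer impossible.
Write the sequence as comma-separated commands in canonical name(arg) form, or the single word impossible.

arc(right, 1), straight(4)

key: running straight(4) before arc(right, 1) would end elsewhere — order is forced
initial: (-3, 2) facing S
t=1 arc(right, 1) ⇒ (-4, 1) facing W
t=2 straight(4) ⇒ (-8, 1) facing W
no other 2-command option fits: unique.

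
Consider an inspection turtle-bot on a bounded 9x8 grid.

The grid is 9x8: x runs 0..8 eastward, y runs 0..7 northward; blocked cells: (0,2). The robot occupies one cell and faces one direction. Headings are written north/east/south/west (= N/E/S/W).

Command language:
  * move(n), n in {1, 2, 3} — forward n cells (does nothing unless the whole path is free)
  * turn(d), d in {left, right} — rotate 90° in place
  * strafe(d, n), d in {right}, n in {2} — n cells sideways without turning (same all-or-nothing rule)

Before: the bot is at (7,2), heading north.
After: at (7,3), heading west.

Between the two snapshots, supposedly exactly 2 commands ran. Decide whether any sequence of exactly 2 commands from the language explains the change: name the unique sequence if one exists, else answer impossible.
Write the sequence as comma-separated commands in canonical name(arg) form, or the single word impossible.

key: position moved to (7,3) AND the heading swung to W — translation plus rotation needed
from: at (7,2), heading north
1. move(1) → at (7,3), heading north
2. turn(left) → at (7,3), heading west
uniquely the one of 36 2-step routes that fits.

move(1), turn(left)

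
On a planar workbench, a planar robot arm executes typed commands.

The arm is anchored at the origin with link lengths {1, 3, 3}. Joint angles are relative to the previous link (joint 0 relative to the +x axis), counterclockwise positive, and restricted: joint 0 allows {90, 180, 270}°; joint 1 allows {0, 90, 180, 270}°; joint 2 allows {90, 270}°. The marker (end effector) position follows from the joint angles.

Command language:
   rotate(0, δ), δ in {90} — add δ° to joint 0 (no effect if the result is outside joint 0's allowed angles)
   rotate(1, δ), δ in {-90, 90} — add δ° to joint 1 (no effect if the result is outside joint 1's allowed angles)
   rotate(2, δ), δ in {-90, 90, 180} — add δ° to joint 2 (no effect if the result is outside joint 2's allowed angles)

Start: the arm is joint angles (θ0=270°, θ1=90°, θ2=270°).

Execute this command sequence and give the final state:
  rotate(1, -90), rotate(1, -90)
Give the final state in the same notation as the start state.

joint angles (θ0=270°, θ1=270°, θ2=270°)

from: joint angles (θ0=270°, θ1=90°, θ2=270°)
1. rotate(1, -90) → joint angles (θ0=270°, θ1=0°, θ2=270°)
2. rotate(1, -90) → joint angles (θ0=270°, θ1=270°, θ2=270°)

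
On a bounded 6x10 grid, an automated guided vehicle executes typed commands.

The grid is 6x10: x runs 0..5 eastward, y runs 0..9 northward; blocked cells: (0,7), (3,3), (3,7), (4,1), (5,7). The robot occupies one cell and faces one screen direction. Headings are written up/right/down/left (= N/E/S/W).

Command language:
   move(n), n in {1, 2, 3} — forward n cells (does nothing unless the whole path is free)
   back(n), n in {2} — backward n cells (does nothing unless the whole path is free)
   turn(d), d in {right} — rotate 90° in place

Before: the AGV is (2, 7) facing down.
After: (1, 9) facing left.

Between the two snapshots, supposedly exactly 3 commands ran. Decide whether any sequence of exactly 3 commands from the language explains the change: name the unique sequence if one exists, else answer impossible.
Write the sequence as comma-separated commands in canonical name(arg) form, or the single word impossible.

key: cell and facing (now W) both changed — the 3 commands mix motion and turning
initial: (2, 7) facing down
step 1 (back(2)): (2, 9) facing down
step 2 (turn(right)): (2, 9) facing left
step 3 (move(1)): (1, 9) facing left
all 125 alternatives checked — unique.

back(2), turn(right), move(1)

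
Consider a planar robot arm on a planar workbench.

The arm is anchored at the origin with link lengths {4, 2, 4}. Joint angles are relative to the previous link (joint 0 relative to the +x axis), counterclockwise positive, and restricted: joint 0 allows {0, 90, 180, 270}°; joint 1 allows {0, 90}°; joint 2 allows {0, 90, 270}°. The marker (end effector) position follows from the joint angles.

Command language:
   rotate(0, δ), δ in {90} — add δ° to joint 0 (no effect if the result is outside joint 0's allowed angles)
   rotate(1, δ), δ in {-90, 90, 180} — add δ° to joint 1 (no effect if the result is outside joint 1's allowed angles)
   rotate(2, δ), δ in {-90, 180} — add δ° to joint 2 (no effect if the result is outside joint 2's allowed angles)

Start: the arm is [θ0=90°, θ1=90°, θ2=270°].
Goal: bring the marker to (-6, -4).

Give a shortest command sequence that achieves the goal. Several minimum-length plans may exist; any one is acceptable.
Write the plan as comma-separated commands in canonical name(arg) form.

rotate(1, -90), rotate(2, 180), rotate(0, 90)

from: [θ0=90°, θ1=90°, θ2=270°]
1. rotate(1, -90) → [θ0=90°, θ1=0°, θ2=270°]
2. rotate(2, 180) → [θ0=90°, θ1=0°, θ2=90°]
3. rotate(0, 90) → [θ0=180°, θ1=0°, θ2=90°]
no 2-step plan works, so 3 is optimal.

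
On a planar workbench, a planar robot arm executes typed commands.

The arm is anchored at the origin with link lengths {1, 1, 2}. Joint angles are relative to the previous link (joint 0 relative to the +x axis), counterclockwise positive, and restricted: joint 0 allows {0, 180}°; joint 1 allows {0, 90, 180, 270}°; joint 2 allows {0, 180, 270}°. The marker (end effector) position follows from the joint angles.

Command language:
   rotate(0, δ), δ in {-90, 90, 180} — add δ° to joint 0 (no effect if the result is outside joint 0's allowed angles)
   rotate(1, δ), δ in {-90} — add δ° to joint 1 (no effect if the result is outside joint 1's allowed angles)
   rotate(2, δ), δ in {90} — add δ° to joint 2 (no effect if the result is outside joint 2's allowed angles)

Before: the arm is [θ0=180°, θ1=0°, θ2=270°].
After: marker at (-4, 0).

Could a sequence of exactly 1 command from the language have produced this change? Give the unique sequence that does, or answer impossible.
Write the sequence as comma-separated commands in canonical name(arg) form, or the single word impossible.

start: [θ0=180°, θ1=0°, θ2=270°]
1. rotate(2, 90) → [θ0=180°, θ1=0°, θ2=0°]
no other 1-command option fits: unique.

rotate(2, 90)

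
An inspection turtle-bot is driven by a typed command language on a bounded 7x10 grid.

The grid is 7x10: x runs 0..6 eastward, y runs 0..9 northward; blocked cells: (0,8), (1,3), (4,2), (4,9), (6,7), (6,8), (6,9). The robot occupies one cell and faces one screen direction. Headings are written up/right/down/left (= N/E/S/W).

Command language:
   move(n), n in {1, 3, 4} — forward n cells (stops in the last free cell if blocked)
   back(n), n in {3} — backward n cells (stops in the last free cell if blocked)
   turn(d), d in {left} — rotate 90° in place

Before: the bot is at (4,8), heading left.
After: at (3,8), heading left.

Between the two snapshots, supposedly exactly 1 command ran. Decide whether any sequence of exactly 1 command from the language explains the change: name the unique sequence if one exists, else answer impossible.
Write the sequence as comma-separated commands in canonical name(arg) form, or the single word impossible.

move(1)

key: heading stays W — the single command does not turn
t0: at (4,8), heading left
t=1 move(1) ⇒ at (3,8), heading left
all 5 alternatives checked — unique.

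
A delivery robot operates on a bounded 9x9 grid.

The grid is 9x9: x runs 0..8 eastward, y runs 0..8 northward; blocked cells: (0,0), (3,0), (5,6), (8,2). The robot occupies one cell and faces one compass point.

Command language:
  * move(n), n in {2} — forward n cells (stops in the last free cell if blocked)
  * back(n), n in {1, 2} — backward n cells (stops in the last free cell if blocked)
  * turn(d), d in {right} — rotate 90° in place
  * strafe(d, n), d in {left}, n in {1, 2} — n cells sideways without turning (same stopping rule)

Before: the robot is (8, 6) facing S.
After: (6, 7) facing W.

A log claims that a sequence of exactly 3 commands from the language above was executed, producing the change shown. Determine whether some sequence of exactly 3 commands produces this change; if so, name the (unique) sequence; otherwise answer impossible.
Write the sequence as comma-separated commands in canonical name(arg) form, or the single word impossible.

back(1), turn(right), move(2)

key: cell and facing (now W) both changed — the 3 commands mix motion and turning
t0: (8, 6) facing S
t=1 back(1) ⇒ (8, 7) facing S
t=2 turn(right) ⇒ (8, 7) facing W
t=3 move(2) ⇒ (6, 7) facing W
all 216 alternatives checked — unique.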